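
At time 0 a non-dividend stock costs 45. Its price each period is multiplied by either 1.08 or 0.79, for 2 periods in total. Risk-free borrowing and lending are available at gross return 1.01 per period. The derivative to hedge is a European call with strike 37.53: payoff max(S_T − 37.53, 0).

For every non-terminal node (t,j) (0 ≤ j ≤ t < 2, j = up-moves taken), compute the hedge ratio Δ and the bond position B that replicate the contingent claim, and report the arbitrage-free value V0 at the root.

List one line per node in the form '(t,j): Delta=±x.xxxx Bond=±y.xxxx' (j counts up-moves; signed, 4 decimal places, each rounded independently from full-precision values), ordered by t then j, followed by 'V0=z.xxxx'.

(0,0): Delta=0.8270 Bond=-28.4670
(1,0): Delta=0.0838 Bond=-2.3304
(1,1): Delta=1.0000 Bond=-37.1584
V0=8.7490

Since d<R<u, set p* = (R−d)/(u−d) = 0.7586; price each node as the discounted p*-expectation of its children.
Terminal values V(2,·): V(2,0)=0.0000, V(2,1)=0.8640, V(2,2)=14.9580
Node (1,0) S=35.5500: V=(p*·0.8640+(1−p*)·0.0000)/1.01=0.6490; Δ=(0.8640−0.0000)/(38.3940−28.0845)=0.0838; B=V−Δ·S=-2.3304
Node (1,1) S=48.6000: V=(p*·14.9580+(1−p*)·0.8640)/1.01=11.4416; Δ=(14.9580−0.8640)/(52.4880−38.3940)=1.0000; B=V−Δ·S=-37.1584
Node (0,0) S=45.0000: V=(p*·11.4416+(1−p*)·0.6490)/1.01=8.7490; Δ=(11.4416−0.6490)/(48.6000−35.5500)=0.8270; B=V−Δ·S=-28.4670
Self-financing check: at every node Δ·S+B equals the discounted successor values.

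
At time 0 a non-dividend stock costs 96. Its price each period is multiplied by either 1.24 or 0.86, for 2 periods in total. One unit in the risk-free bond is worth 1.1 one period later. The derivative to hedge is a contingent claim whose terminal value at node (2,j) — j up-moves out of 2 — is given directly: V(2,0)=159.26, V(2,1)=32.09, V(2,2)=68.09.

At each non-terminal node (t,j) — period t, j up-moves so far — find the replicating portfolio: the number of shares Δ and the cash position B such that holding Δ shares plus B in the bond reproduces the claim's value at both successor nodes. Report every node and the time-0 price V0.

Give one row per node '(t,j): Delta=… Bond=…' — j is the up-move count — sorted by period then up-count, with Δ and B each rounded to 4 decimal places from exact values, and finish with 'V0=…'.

(0,0): Delta=-0.6010 Bond=110.3461
(1,0): Delta=-4.0535 Bond=406.4234
(1,1): Delta=0.7958 Bond=-44.8943
V0=52.6541

The replicating-portfolio and risk-neutral prices coincide; use p* = (1.1−0.86)/(1.24−0.86) = 0.6316 for the latter.
Terminal payoffs: V(2,0)=159.2600, V(2,1)=32.0900, V(2,2)=68.0900
  t=1,j=0: stock 82.5600 → up 102.3744 (V=32.0900), down 71.0016 (V=159.2600). Price 71.7656; hedge Δ=-4.0535, bond B=406.4234.
  t=1,j=1: stock 119.0400 → up 147.6096 (V=68.0900), down 102.3744 (V=32.0900). Price 49.8426; hedge Δ=0.7958, bond B=-44.8943.
  t=0,j=0: stock 96.0000 → up 119.0400 (V=49.8426), down 82.5600 (V=71.7656). Price 52.6541; hedge Δ=-0.6010, bond B=110.3461.
Each (Δ,B) replicates both successor values, so the strategy is self-financing and V0 is arbitrage-free.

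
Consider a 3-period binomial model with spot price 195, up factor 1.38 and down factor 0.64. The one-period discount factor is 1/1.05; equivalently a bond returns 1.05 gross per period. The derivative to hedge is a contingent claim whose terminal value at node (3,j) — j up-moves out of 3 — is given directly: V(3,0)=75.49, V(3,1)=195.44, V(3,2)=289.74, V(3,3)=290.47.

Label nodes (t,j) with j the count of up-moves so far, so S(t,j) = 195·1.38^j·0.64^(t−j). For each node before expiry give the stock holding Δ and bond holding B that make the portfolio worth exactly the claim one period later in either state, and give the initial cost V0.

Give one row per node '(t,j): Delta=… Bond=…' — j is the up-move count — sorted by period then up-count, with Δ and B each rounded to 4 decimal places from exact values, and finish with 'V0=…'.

The replicating-portfolio and risk-neutral prices coincide; use p* = (1.05−0.64)/(1.38−0.64) = 0.5541 for the latter.
Terminal values V(3,·): V(3,0)=75.4900, V(3,1)=195.4400, V(3,2)=289.7400, V(3,3)=290.4700
  t=2,j=0: stock 79.8720 → up 110.2234 (V=195.4400), down 51.1181 (V=75.4900). Price 135.1893; hedge Δ=2.0294, bond B=-26.9053.
  t=2,j=1: stock 172.2240 → up 237.6691 (V=289.7400), down 110.2234 (V=195.4400). Price 235.8927; hedge Δ=0.7399, bond B=108.4602.
  t=2,j=2: stock 371.3580 → up 512.4740 (V=290.4700), down 237.6691 (V=289.7400). Price 276.3281; hedge Δ=0.0027, bond B=275.3416.
  t=1,j=0: stock 124.8000 → up 172.2240 (V=235.8927), down 79.8720 (V=135.1893). Price 181.8899; hedge Δ=1.0904, bond B=45.8043.
  t=1,j=1: stock 269.1000 → up 371.3580 (V=276.3281), down 172.2240 (V=235.8927). Price 245.9962; hedge Δ=0.2031, bond B=191.3538.
  t=0,j=0: stock 195.0000 → up 269.1000 (V=245.9962), down 124.8000 (V=181.8899). Price 207.0555; hedge Δ=0.4443, bond B=120.4253.
Each (Δ,B) replicates both successor values, so the strategy is self-financing and V0 is arbitrage-free.

(0,0): Delta=0.4443 Bond=120.4253
(1,0): Delta=1.0904 Bond=45.8043
(1,1): Delta=0.2031 Bond=191.3538
(2,0): Delta=2.0294 Bond=-26.9053
(2,1): Delta=0.7399 Bond=108.4602
(2,2): Delta=0.0027 Bond=275.3416
V0=207.0555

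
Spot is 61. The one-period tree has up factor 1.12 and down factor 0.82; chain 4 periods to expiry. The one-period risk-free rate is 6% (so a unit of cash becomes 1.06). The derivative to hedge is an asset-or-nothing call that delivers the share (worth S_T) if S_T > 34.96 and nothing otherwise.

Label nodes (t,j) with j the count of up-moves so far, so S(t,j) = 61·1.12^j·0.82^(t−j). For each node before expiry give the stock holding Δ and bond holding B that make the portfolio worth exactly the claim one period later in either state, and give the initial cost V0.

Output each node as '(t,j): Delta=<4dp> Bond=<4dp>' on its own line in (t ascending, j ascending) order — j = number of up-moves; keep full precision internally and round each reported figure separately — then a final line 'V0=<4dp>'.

Since d<R<u, set p* = (R−d)/(u−d) = 0.8000; price each node as the discounted p*-expectation of its children.
Terminal values V(4,·): V(4,0)=0.0000, V(4,1)=37.6695, V(4,2)=51.4510, V(4,3)=70.2745, V(4,4)=95.9847
(3,0): S=33.6334. Δ = (V_up−V_dn)/(S_up−S_dn) = (37.6695−0.0000)/(37.6695−27.5794) = 3.7333. V = [p*·37.6695 + (1−p*)·0.0000]/1.06 = 28.4298. B = V − Δ·S = -97.1351.
(3,1): S=45.9384. Δ = (V_up−V_dn)/(S_up−S_dn) = (51.4510−37.6695)/(51.4510−37.6695) = 1.0000. V = [p*·51.4510 + (1−p*)·37.6695]/1.06 = 45.9384. B = V − Δ·S = 0.0000.
(3,2): S=62.7451. Δ = (V_up−V_dn)/(S_up−S_dn) = (70.2745−51.4510)/(70.2745−51.4510) = 1.0000. V = [p*·70.2745 + (1−p*)·51.4510]/1.06 = 62.7451. B = V − Δ·S = 0.0000.
(3,3): S=85.7006. Δ = (V_up−V_dn)/(S_up−S_dn) = (95.9847−70.2745)/(95.9847−70.2745) = 1.0000. V = [p*·95.9847 + (1−p*)·70.2745]/1.06 = 85.7006. B = V − Δ·S = 0.0000.
(2,0): S=41.0164. Δ = (V_up−V_dn)/(S_up−S_dn) = (45.9384−28.4298)/(45.9384−33.6334) = 1.4229. V = [p*·45.9384 + (1−p*)·28.4298]/1.06 = 40.0346. B = V − Δ·S = -18.3274.
(2,1): S=56.0224. Δ = (V_up−V_dn)/(S_up−S_dn) = (62.7451−45.9384)/(62.7451−45.9384) = 1.0000. V = [p*·62.7451 + (1−p*)·45.9384]/1.06 = 56.0224. B = V − Δ·S = 0.0000.
(2,2): S=76.5184. Δ = (V_up−V_dn)/(S_up−S_dn) = (85.7006−62.7451)/(85.7006−62.7451) = 1.0000. V = [p*·85.7006 + (1−p*)·62.7451]/1.06 = 76.5184. B = V − Δ·S = 0.0000.
(1,0): S=50.0200. Δ = (V_up−V_dn)/(S_up−S_dn) = (56.0224−40.0346)/(56.0224−41.0164) = 1.0654. V = [p*·56.0224 + (1−p*)·40.0346]/1.06 = 49.8348. B = V − Δ·S = -3.4580.
(1,1): S=68.3200. Δ = (V_up−V_dn)/(S_up−S_dn) = (76.5184−56.0224)/(76.5184−56.0224) = 1.0000. V = [p*·76.5184 + (1−p*)·56.0224]/1.06 = 68.3200. B = V − Δ·S = 0.0000.
(0,0): S=61.0000. Δ = (V_up−V_dn)/(S_up−S_dn) = (68.3200−49.8348)/(68.3200−50.0200) = 1.0101. V = [p*·68.3200 + (1−p*)·49.8348]/1.06 = 60.9650. B = V − Δ·S = -0.6525.
Check: Δ(0,0)·S0 + B(0,0) = 60.9650 = V0.

(0,0): Delta=1.0101 Bond=-0.6525
(1,0): Delta=1.0654 Bond=-3.4580
(1,1): Delta=1.0000 Bond=0.0000
(2,0): Delta=1.4229 Bond=-18.3274
(2,1): Delta=1.0000 Bond=0.0000
(2,2): Delta=1.0000 Bond=0.0000
(3,0): Delta=3.7333 Bond=-97.1351
(3,1): Delta=1.0000 Bond=0.0000
(3,2): Delta=1.0000 Bond=0.0000
(3,3): Delta=1.0000 Bond=0.0000
V0=60.9650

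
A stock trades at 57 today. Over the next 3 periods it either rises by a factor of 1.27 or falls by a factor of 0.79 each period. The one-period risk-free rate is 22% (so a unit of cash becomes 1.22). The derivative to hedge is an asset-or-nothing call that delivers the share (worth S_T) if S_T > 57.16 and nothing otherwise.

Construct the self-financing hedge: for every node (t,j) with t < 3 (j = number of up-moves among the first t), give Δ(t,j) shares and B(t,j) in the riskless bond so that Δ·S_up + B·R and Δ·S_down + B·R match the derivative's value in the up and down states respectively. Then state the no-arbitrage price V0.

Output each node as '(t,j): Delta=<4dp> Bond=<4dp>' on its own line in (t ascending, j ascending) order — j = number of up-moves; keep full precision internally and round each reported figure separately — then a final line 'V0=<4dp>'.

Risk-neutral probability p* = (R−d)/(u−d) = (1.22−0.79)/(1.27−0.79) = 0.8958.
At expiry t=3: V(3,0)=0.0000, V(3,1)=0.0000, V(3,2)=72.6289, V(3,3)=116.7578
  t=2,j=0: stock 35.5737 → up 45.1786 (V=0.0000), down 28.1032 (V=0.0000). Price 0.0000; hedge Δ=0.0000, bond B=0.0000.
  t=2,j=1: stock 57.1881 → up 72.6289 (V=72.6289), down 45.1786 (V=0.0000). Price 53.3306; hedge Δ=2.6458, bond B=-97.9795.
  t=2,j=2: stock 91.9353 → up 116.7578 (V=116.7578), down 72.6289 (V=72.6289). Price 91.9353; hedge Δ=1.0000, bond B=0.0000.
  t=1,j=0: stock 45.0300 → up 57.1881 (V=53.3306), down 35.5737 (V=0.0000). Price 39.1601; hedge Δ=2.4674, bond B=-71.9454.
  t=1,j=1: stock 72.3900 → up 91.9353 (V=91.9353), down 57.1881 (V=53.3306). Price 72.0606; hedge Δ=1.1110, bond B=-8.3657.
  t=0,j=0: stock 57.0000 → up 72.3900 (V=72.0606), down 45.0300 (V=39.1601). Price 56.2570; hedge Δ=1.2025, bond B=-12.2858.
The time-0 hedge costs 56.2570, which is the no-arbitrage price.

(0,0): Delta=1.2025 Bond=-12.2858
(1,0): Delta=2.4674 Bond=-71.9454
(1,1): Delta=1.1110 Bond=-8.3657
(2,0): Delta=0.0000 Bond=0.0000
(2,1): Delta=2.6458 Bond=-97.9795
(2,2): Delta=1.0000 Bond=0.0000
V0=56.2570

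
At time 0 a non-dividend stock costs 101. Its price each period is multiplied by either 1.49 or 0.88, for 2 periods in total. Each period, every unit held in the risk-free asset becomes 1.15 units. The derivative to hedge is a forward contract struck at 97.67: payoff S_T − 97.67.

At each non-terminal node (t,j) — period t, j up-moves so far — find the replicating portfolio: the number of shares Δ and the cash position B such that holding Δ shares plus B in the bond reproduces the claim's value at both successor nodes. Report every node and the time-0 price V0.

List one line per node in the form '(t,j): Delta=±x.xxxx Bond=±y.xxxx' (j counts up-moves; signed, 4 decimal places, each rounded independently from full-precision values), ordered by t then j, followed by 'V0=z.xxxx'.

(0,0): Delta=1.0000 Bond=-73.8526
(1,0): Delta=1.0000 Bond=-84.9304
(1,1): Delta=1.0000 Bond=-84.9304
V0=27.1474

Since d<R<u, set p* = (R−d)/(u−d) = 0.4426; price each node as the discounted p*-expectation of its children.
Terminal values V(2,·): V(2,0)=-19.4556, V(2,1)=34.7612, V(2,2)=126.5601
Node (1,0) S=88.8800: V=(p*·34.7612+(1−p*)·-19.4556)/1.15=3.9496; Δ=(34.7612−-19.4556)/(132.4312−78.2144)=1.0000; B=V−Δ·S=-84.9304
Node (1,1) S=150.4900: V=(p*·126.5601+(1−p*)·34.7612)/1.15=65.5596; Δ=(126.5601−34.7612)/(224.2301−132.4312)=1.0000; B=V−Δ·S=-84.9304
Node (0,0) S=101.0000: V=(p*·65.5596+(1−p*)·3.9496)/1.15=27.1474; Δ=(65.5596−3.9496)/(150.4900−88.8800)=1.0000; B=V−Δ·S=-73.8526
Root portfolio cost Δ·101+B reproduces V0=27.1474.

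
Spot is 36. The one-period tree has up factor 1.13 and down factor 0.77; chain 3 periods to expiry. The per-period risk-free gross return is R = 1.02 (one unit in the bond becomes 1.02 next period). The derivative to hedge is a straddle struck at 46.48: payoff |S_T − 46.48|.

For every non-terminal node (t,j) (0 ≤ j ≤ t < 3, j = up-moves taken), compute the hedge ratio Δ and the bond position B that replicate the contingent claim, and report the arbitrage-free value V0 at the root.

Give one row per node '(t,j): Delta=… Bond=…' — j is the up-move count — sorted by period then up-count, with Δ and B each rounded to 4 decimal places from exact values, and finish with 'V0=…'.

Since d<R<u, set p* = (R−d)/(u−d) = 0.6944; price each node as the discounted p*-expectation of its children.
Terminal values V(3,·): V(3,0)=30.0448, V(3,1)=22.3608, V(3,2)=11.0843, V(3,3)=5.4643
Node (2,0) S=21.3444: V=(p*·22.3608+(1−p*)·30.0448)/1.02=24.2242; Δ=(22.3608−30.0448)/(24.1192−16.4352)=-1.0000; B=V−Δ·S=45.5686
Node (2,1) S=31.3236: V=(p*·11.0843+(1−p*)·22.3608)/1.02=14.2450; Δ=(11.0843−22.3608)/(35.3957−24.1192)=-1.0000; B=V−Δ·S=45.5686
Node (2,2) S=45.9684: V=(p*·5.4643+(1−p*)·11.0843)/1.02=7.0407; Δ=(5.4643−11.0843)/(51.9443−35.3957)=-0.3396; B=V−Δ·S=22.6519
Node (1,0) S=27.7200: V=(p*·14.2450+(1−p*)·24.2242)/1.02=16.9551; Δ=(14.2450−24.2242)/(31.3236−21.3444)=-1.0000; B=V−Δ·S=44.6751
Node (1,1) S=40.6800: V=(p*·7.0407+(1−p*)·14.2450)/1.02=9.0608; Δ=(7.0407−14.2450)/(45.9684−31.3236)=-0.4919; B=V−Δ·S=29.0728
Node (0,0) S=36.0000: V=(p*·9.0608+(1−p*)·16.9551)/1.02=11.2480; Δ=(9.0608−16.9551)/(40.6800−27.7200)=-0.6091; B=V−Δ·S=33.1766
The time-0 hedge costs 11.2480, which is the no-arbitrage price.

(0,0): Delta=-0.6091 Bond=33.1766
(1,0): Delta=-1.0000 Bond=44.6751
(1,1): Delta=-0.4919 Bond=29.0728
(2,0): Delta=-1.0000 Bond=45.5686
(2,1): Delta=-1.0000 Bond=45.5686
(2,2): Delta=-0.3396 Bond=22.6519
V0=11.2480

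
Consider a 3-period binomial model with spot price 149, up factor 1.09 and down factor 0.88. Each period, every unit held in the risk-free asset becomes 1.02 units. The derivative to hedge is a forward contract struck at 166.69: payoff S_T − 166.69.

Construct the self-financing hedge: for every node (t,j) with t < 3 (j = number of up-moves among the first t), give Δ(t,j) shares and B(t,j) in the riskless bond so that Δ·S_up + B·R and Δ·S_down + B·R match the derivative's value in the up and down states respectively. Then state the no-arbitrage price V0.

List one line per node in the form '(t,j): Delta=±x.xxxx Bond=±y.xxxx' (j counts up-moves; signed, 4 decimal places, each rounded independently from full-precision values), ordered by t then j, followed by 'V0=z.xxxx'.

Since d<R<u, set p* = (R−d)/(u−d) = 0.6667; price each node as the discounted p*-expectation of its children.
At expiry t=3: V(3,0)=-65.1507, V(3,1)=-40.9197, V(3,2)=-10.9063, V(3,3)=26.2693
  t=2,j=0: stock 115.3856 → up 125.7703 (V=-40.9197), down 101.5393 (V=-65.1507). Price -48.0360; hedge Δ=1.0000, bond B=-163.4216.
  t=2,j=1: stock 142.9208 → up 155.7837 (V=-10.9063), down 125.7703 (V=-40.9197). Price -20.5008; hedge Δ=1.0000, bond B=-163.4216.
  t=2,j=2: stock 177.0269 → up 192.9593 (V=26.2693), down 155.7837 (V=-10.9063). Price 13.6053; hedge Δ=1.0000, bond B=-163.4216.
  t=1,j=0: stock 131.1200 → up 142.9208 (V=-20.5008), down 115.3856 (V=-48.0360). Price -29.0972; hedge Δ=1.0000, bond B=-160.2172.
  t=1,j=1: stock 162.4100 → up 177.0269 (V=13.6053), down 142.9208 (V=-20.5008). Price 2.1928; hedge Δ=1.0000, bond B=-160.2172.
  t=0,j=0: stock 149.0000 → up 162.4100 (V=2.1928), down 131.1200 (V=-29.0972). Price -8.0757; hedge Δ=1.0000, bond B=-157.0757.
Each (Δ,B) replicates both successor values, so the strategy is self-financing and V0 is arbitrage-free.

(0,0): Delta=1.0000 Bond=-157.0757
(1,0): Delta=1.0000 Bond=-160.2172
(1,1): Delta=1.0000 Bond=-160.2172
(2,0): Delta=1.0000 Bond=-163.4216
(2,1): Delta=1.0000 Bond=-163.4216
(2,2): Delta=1.0000 Bond=-163.4216
V0=-8.0757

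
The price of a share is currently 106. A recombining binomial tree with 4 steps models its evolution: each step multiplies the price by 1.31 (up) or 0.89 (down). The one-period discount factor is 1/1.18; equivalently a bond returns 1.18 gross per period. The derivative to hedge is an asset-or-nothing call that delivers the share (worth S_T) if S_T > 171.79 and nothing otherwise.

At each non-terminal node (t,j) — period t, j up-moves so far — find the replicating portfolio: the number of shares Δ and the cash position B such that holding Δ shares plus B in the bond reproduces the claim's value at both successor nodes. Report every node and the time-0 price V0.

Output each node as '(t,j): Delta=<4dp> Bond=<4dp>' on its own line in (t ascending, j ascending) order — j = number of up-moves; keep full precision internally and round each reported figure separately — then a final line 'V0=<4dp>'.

(0,0): Delta=1.7340 Bond=-102.6207
(1,0): Delta=1.8327 Bond=-130.4073
(1,1): Delta=1.7039 Bond=-116.9169
(2,0): Delta=0.0000 Bond=0.0000
(2,1): Delta=2.3909 Bond=-222.8616
(2,2): Delta=1.4947 Bond=-99.9035
(3,0): Delta=0.0000 Bond=0.0000
(3,1): Delta=0.0000 Bond=0.0000
(3,2): Delta=3.1190 Bond=-380.8627
(3,3): Delta=1.0000 Bond=0.0000
V0=81.1823

Risk-neutral probability p* = (R−d)/(u−d) = (1.18−0.89)/(1.31−0.89) = 0.6905.
Payoff layer (t=4): V(4,0)=0.0000, V(4,1)=0.0000, V(4,2)=0.0000, V(4,3)=212.0849, V(4,4)=312.1699
Node (3,0) S=74.7267: V=(p*·0.0000+(1−p*)·0.0000)/1.18=0.0000; Δ=(0.0000−0.0000)/(97.8920−66.5068)=0.0000; B=V−Δ·S=0.0000
Node (3,1) S=109.9910: V=(p*·0.0000+(1−p*)·0.0000)/1.18=0.0000; Δ=(0.0000−0.0000)/(144.0882−97.8920)=0.0000; B=V−Δ·S=0.0000
Node (3,2) S=161.8969: V=(p*·212.0849+(1−p*)·0.0000)/1.18=124.1013; Δ=(212.0849−0.0000)/(212.0849−144.0882)=3.1190; B=V−Δ·S=-380.8627
Node (3,3) S=238.2976: V=(p*·312.1699+(1−p*)·212.0849)/1.18=238.2976; Δ=(312.1699−212.0849)/(312.1699−212.0849)=1.0000; B=V−Δ·S=0.0000
Node (2,0) S=83.9626: V=(p*·0.0000+(1−p*)·0.0000)/1.18=0.0000; Δ=(0.0000−0.0000)/(109.9910−74.7267)=0.0000; B=V−Δ·S=0.0000
Node (2,1) S=123.5854: V=(p*·124.1013+(1−p*)·0.0000)/1.18=72.6178; Δ=(124.1013−0.0000)/(161.8969−109.9910)=2.3909; B=V−Δ·S=-222.8616
Node (2,2) S=181.9066: V=(p*·238.2976+(1−p*)·124.1013)/1.18=171.9925; Δ=(238.2976−124.1013)/(238.2976−161.8969)=1.4947; B=V−Δ·S=-99.9035
Node (1,0) S=94.3400: V=(p*·72.6178+(1−p*)·0.0000)/1.18=42.4923; Δ=(72.6178−0.0000)/(123.5854−83.9626)=1.8327; B=V−Δ·S=-130.4073
Node (1,1) S=138.8600: V=(p*·171.9925+(1−p*)·72.6178)/1.18=119.6896; Δ=(171.9925−72.6178)/(181.9066−123.5854)=1.7039; B=V−Δ·S=-116.9169
Node (0,0) S=106.0000: V=(p*·119.6896+(1−p*)·42.4923)/1.18=81.1823; Δ=(119.6896−42.4923)/(138.8600−94.3400)=1.7340; B=V−Δ·S=-102.6207
The time-0 hedge costs 81.1823, which is the no-arbitrage price.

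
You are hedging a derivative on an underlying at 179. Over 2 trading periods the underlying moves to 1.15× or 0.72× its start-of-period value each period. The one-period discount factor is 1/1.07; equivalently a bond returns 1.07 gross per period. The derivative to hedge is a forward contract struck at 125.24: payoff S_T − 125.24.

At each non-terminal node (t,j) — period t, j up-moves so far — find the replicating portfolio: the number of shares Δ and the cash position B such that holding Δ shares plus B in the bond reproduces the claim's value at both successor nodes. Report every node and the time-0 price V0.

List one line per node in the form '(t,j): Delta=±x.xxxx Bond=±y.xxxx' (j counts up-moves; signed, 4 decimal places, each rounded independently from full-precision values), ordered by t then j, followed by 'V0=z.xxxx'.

(0,0): Delta=1.0000 Bond=-109.3895
(1,0): Delta=1.0000 Bond=-117.0467
(1,1): Delta=1.0000 Bond=-117.0467
V0=69.6105

The replicating-portfolio and risk-neutral prices coincide; use p* = (1.07−0.72)/(1.15−0.72) = 0.8140 for the latter.
Terminal values V(2,·): V(2,0)=-32.4464, V(2,1)=22.9720, V(2,2)=111.4875
Node (1,0) S=128.8800: V=(p*·22.9720+(1−p*)·-32.4464)/1.07=11.8333; Δ=(22.9720−-32.4464)/(148.2120−92.7936)=1.0000; B=V−Δ·S=-117.0467
Node (1,1) S=205.8500: V=(p*·111.4875+(1−p*)·22.9720)/1.07=88.8033; Δ=(111.4875−22.9720)/(236.7275−148.2120)=1.0000; B=V−Δ·S=-117.0467
Node (0,0) S=179.0000: V=(p*·88.8033+(1−p*)·11.8333)/1.07=69.6105; Δ=(88.8033−11.8333)/(205.8500−128.8800)=1.0000; B=V−Δ·S=-109.3895
Self-financing check: at every node Δ·S+B equals the discounted successor values.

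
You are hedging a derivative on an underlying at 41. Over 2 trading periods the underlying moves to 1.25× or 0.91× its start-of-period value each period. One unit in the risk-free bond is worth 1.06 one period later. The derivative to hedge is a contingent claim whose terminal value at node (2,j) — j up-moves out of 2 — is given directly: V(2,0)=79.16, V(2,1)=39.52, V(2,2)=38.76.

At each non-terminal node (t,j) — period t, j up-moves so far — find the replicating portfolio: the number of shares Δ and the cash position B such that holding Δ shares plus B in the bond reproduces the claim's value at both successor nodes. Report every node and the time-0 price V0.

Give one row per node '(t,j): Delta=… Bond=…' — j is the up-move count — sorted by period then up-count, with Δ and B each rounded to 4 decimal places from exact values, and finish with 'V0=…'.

(0,0): Delta=-1.5218 Bond=108.4529
(1,0): Delta=-3.1249 Bond=174.7691
(1,1): Delta=-0.0436 Bond=39.2020
V0=46.0582

No-arbitrage ⇒ martingale measure with p* = (R−d)/(u−d) = 0.4412.
Terminal values V(2,·): V(2,0)=79.1600, V(2,1)=39.5200, V(2,2)=38.7600
(1,0): S=37.3100. Δ = (V_up−V_dn)/(S_up−S_dn) = (39.5200−79.1600)/(46.6375−33.9521) = -3.1249. V = [p*·39.5200 + (1−p*)·79.1600]/1.06 = 58.1809. B = V − Δ·S = 174.7691.
(1,1): S=51.2500. Δ = (V_up−V_dn)/(S_up−S_dn) = (38.7600−39.5200)/(64.0625−46.6375) = -0.0436. V = [p*·38.7600 + (1−p*)·39.5200]/1.06 = 36.9667. B = V − Δ·S = 39.2020.
(0,0): S=41.0000. Δ = (V_up−V_dn)/(S_up−S_dn) = (36.9667−58.1809)/(51.2500−37.3100) = -1.5218. V = [p*·36.9667 + (1−p*)·58.1809]/1.06 = 46.0582. B = V − Δ·S = 108.4529.
Root portfolio cost Δ·41+B reproduces V0=46.0582.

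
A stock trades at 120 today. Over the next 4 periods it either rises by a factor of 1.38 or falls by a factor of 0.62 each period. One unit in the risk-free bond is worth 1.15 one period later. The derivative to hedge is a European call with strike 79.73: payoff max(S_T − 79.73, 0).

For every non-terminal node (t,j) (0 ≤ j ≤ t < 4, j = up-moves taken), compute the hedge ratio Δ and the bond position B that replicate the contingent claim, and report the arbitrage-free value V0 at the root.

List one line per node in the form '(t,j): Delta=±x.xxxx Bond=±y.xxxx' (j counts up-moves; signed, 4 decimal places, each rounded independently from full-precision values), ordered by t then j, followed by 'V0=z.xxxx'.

No-arbitrage ⇒ martingale measure with p* = (R−d)/(u−d) = 0.6974.
Terminal values V(4,·): V(4,0)=0.0000, V(4,1)=0.0000, V(4,2)=8.1162, V(4,3)=115.7986, V(4,4)=355.4787
(3,0): S=28.5994. Δ = (V_up−V_dn)/(S_up−S_dn) = (0.0000−0.0000)/(39.4671−17.7316) = 0.0000. V = [p*·0.0000 + (1−p*)·0.0000]/1.15 = 0.0000. B = V − Δ·S = 0.0000.
(3,1): S=63.6566. Δ = (V_up−V_dn)/(S_up−S_dn) = (8.1162−0.0000)/(87.8462−39.4671) = 0.1678. V = [p*·8.1162 + (1−p*)·0.0000]/1.15 = 4.9217. B = V − Δ·S = -5.7575.
(3,2): S=141.6874. Δ = (V_up−V_dn)/(S_up−S_dn) = (115.7986−8.1162)/(195.5286−87.8462) = 1.0000. V = [p*·115.7986 + (1−p*)·8.1162]/1.15 = 72.3569. B = V − Δ·S = -69.3304.
(3,3): S=315.3686. Δ = (V_up−V_dn)/(S_up−S_dn) = (355.4787−115.7986)/(435.2087−195.5286) = 1.0000. V = [p*·355.4787 + (1−p*)·115.7986]/1.15 = 246.0382. B = V − Δ·S = -69.3304.
(2,0): S=46.1280. Δ = (V_up−V_dn)/(S_up−S_dn) = (4.9217−0.0000)/(63.6566−28.5994) = 0.1404. V = [p*·4.9217 + (1−p*)·0.0000]/1.15 = 2.9846. B = V − Δ·S = -3.4914.
(2,1): S=102.6720. Δ = (V_up−V_dn)/(S_up−S_dn) = (72.3569−4.9217)/(141.6874−63.6566) = 0.8642. V = [p*·72.3569 + (1−p*)·4.9217]/1.15 = 45.1730. B = V − Δ·S = -43.5576.
(2,2): S=228.5280. Δ = (V_up−V_dn)/(S_up−S_dn) = (246.0382−72.3569)/(315.3686−141.6874) = 1.0000. V = [p*·246.0382 + (1−p*)·72.3569]/1.15 = 168.2407. B = V − Δ·S = -60.2873.
(1,0): S=74.4000. Δ = (V_up−V_dn)/(S_up−S_dn) = (45.1730−2.9846)/(102.6720−46.1280) = 0.7461. V = [p*·45.1730 + (1−p*)·2.9846]/1.15 = 28.1786. B = V − Δ·S = -27.3324.
(1,1): S=165.6000. Δ = (V_up−V_dn)/(S_up−S_dn) = (168.2407−45.1730)/(228.5280−102.6720) = 0.9778. V = [p*·168.2407 + (1−p*)·45.1730]/1.15 = 113.9100. B = V − Δ·S = -48.0212.
(0,0): S=120.0000. Δ = (V_up−V_dn)/(S_up−S_dn) = (113.9100−28.1786)/(165.6000−74.4000) = 0.9400. V = [p*·113.9100 + (1−p*)·28.1786]/1.15 = 76.4913. B = V − Δ·S = -36.3132.
The time-0 hedge costs 76.4913, which is the no-arbitrage price.

(0,0): Delta=0.9400 Bond=-36.3132
(1,0): Delta=0.7461 Bond=-27.3324
(1,1): Delta=0.9778 Bond=-48.0212
(2,0): Delta=0.1404 Bond=-3.4914
(2,1): Delta=0.8642 Bond=-43.5576
(2,2): Delta=1.0000 Bond=-60.2873
(3,0): Delta=0.0000 Bond=0.0000
(3,1): Delta=0.1678 Bond=-5.7575
(3,2): Delta=1.0000 Bond=-69.3304
(3,3): Delta=1.0000 Bond=-69.3304
V0=76.4913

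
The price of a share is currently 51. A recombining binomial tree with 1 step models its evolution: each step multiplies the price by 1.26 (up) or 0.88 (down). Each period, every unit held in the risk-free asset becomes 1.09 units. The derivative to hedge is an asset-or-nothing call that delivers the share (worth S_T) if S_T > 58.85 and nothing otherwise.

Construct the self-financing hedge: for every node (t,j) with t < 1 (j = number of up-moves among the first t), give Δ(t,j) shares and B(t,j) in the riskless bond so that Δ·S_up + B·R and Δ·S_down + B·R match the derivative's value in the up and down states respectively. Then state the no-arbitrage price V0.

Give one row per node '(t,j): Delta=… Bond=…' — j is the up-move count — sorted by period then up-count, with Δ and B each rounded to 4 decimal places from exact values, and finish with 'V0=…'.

(0,0): Delta=3.3158 Bond=-136.5254
V0=32.5799

Risk-neutral probability p* = (R−d)/(u−d) = (1.09−0.88)/(1.26−0.88) = 0.5526.
Terminal payoffs: V(1,0)=0.0000, V(1,1)=64.2600
  t=0,j=0: stock 51.0000 → up 64.2600 (V=64.2600), down 44.8800 (V=0.0000). Price 32.5799; hedge Δ=3.3158, bond B=-136.5254.
Check: Δ(0,0)·S0 + B(0,0) = 32.5799 = V0.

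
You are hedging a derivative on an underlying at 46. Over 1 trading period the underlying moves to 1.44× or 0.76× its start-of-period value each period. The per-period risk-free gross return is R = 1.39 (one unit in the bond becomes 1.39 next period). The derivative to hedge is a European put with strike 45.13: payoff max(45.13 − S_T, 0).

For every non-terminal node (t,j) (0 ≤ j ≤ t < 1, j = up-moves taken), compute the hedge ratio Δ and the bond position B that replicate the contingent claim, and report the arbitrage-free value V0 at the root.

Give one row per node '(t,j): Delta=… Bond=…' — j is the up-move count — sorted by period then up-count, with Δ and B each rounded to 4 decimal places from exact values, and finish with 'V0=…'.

No-arbitrage ⇒ martingale measure with p* = (R−d)/(u−d) = 0.9265.
Terminal values V(1,·): V(1,0)=10.1700, V(1,1)=0.0000
Node (0,0) S=46.0000: V=(p*·0.0000+(1−p*)·10.1700)/1.39=0.5380; Δ=(0.0000−10.1700)/(66.2400−34.9600)=-0.3251; B=V−Δ·S=15.4939
Root portfolio cost Δ·46+B reproduces V0=0.5380.

(0,0): Delta=-0.3251 Bond=15.4939
V0=0.5380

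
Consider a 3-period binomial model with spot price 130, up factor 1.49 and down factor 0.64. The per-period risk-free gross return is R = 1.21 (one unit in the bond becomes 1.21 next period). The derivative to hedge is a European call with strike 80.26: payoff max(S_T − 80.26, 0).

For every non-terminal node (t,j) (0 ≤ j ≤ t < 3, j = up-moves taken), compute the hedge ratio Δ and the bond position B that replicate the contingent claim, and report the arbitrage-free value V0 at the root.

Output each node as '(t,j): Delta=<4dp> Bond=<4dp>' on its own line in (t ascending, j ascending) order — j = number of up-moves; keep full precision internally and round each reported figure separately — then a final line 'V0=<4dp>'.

Under the risk-neutral measure, an up-move has probability p* = (R−d)/(u−d) = 0.6706 and values discount at R = 1.21.
Payoff layer (t=3): V(3,0)=0.0000, V(3,1)=0.0000, V(3,2)=104.4523, V(3,3)=349.7734
Node (2,0) S=53.2480: V=(p*·0.0000+(1−p*)·0.0000)/1.21=0.0000; Δ=(0.0000−0.0000)/(79.3395−34.0787)=0.0000; B=V−Δ·S=0.0000
Node (2,1) S=123.9680: V=(p*·104.4523+(1−p*)·0.0000)/1.21=57.8880; Δ=(104.4523−0.0000)/(184.7123−79.3395)=0.9913; B=V−Δ·S=-64.9971
Node (2,2) S=288.6130: V=(p*·349.7734+(1−p*)·104.4523)/1.21=222.2824; Δ=(349.7734−104.4523)/(430.0334−184.7123)=1.0000; B=V−Δ·S=-66.3306
Node (1,0) S=83.2000: V=(p*·57.8880+(1−p*)·0.0000)/1.21=32.0818; Δ=(57.8880−0.0000)/(123.9680−53.2480)=0.8186; B=V−Δ·S=-36.0217
Node (1,1) S=193.7000: V=(p*·222.2824+(1−p*)·57.8880)/1.21=138.9496; Δ=(222.2824−57.8880)/(288.6130−123.9680)=0.9985; B=V−Δ·S=-54.4556
Node (0,0) S=130.0000: V=(p*·138.9496+(1−p*)·32.0818)/1.21=85.7406; Δ=(138.9496−32.0818)/(193.7000−83.2000)=0.9671; B=V−Δ·S=-39.9862
The time-0 hedge costs 85.7406, which is the no-arbitrage price.

(0,0): Delta=0.9671 Bond=-39.9862
(1,0): Delta=0.8186 Bond=-36.0217
(1,1): Delta=0.9985 Bond=-54.4556
(2,0): Delta=0.0000 Bond=0.0000
(2,1): Delta=0.9913 Bond=-64.9971
(2,2): Delta=1.0000 Bond=-66.3306
V0=85.7406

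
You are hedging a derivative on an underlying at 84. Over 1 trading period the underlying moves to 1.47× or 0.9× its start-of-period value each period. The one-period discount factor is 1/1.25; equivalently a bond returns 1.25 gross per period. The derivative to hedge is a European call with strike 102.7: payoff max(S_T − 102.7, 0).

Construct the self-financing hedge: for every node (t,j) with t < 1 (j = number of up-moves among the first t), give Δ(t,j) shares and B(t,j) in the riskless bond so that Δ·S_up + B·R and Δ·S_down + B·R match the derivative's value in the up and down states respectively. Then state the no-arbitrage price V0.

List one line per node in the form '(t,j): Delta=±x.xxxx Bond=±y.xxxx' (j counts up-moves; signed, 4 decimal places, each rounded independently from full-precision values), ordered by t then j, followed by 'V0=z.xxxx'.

Since d<R<u, set p* = (R−d)/(u−d) = 0.6140; price each node as the discounted p*-expectation of its children.
Payoff layer (t=1): V(1,0)=0.0000, V(1,1)=20.7800
Node (0,0) S=84.0000: V=(p*·20.7800+(1−p*)·0.0000)/1.25=10.2077; Δ=(20.7800−0.0000)/(123.4800−75.6000)=0.4340; B=V−Δ·S=-26.2484
Check: Δ(0,0)·S0 + B(0,0) = 10.2077 = V0.

(0,0): Delta=0.4340 Bond=-26.2484
V0=10.2077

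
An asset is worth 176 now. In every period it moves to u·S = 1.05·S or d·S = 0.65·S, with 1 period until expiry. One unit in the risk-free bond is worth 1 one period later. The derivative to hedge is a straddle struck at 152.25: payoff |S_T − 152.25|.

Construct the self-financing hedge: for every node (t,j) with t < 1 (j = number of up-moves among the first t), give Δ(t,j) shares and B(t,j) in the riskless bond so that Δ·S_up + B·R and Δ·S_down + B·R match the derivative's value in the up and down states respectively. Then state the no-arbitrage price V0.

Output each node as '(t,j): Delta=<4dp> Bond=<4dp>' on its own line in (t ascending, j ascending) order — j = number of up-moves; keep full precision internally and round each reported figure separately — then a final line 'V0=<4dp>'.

(0,0): Delta=-0.0753 Bond=46.4625
V0=33.2125

Risk-neutral probability p* = (R−d)/(u−d) = (1−0.65)/(1.05−0.65) = 0.8750.
At expiry t=1: V(1,0)=37.8500, V(1,1)=32.5500
  t=0,j=0: stock 176.0000 → up 184.8000 (V=32.5500), down 114.4000 (V=37.8500). Price 33.2125; hedge Δ=-0.0753, bond B=46.4625.
Root portfolio cost Δ·176+B reproduces V0=33.2125.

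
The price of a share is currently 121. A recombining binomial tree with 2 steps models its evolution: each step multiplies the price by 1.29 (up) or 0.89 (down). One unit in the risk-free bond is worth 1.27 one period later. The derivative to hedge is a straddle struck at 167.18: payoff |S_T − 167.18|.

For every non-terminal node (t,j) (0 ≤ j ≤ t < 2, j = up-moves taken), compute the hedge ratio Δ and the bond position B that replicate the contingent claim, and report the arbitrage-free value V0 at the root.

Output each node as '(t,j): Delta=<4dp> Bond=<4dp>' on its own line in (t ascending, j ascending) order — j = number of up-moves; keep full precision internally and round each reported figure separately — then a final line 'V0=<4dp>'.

(0,0): Delta=0.0564 Bond=14.0744
(1,0): Delta=-1.0000 Bond=131.6378
(1,1): Delta=0.0948 Bond=11.8869
V0=20.8984

No-arbitrage ⇒ martingale measure with p* = (R−d)/(u−d) = 0.9500.
Terminal payoffs: V(2,0)=71.3359, V(2,1)=28.2599, V(2,2)=34.1761
Node (1,0) S=107.6900: V=(p*·28.2599+(1−p*)·71.3359)/1.27=23.9478; Δ=(28.2599−71.3359)/(138.9201−95.8441)=-1.0000; B=V−Δ·S=131.6378
Node (1,1) S=156.0900: V=(p*·34.1761+(1−p*)·28.2599)/1.27=26.6774; Δ=(34.1761−28.2599)/(201.3561−138.9201)=0.0948; B=V−Δ·S=11.8869
Node (0,0) S=121.0000: V=(p*·26.6774+(1−p*)·23.9478)/1.27=20.8984; Δ=(26.6774−23.9478)/(156.0900−107.6900)=0.0564; B=V−Δ·S=14.0744
Self-financing check: at every node Δ·S+B equals the discounted successor values.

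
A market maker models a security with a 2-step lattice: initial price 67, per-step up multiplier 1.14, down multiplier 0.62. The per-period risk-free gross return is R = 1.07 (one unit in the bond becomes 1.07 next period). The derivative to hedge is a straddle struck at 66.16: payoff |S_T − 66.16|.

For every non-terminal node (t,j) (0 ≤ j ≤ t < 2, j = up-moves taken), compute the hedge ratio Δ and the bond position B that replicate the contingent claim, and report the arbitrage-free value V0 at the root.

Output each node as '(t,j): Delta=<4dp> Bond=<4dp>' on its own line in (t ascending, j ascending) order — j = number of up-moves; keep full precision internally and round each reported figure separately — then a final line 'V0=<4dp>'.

(0,0): Delta=-0.0290 Bond=20.0920
(1,0): Delta=-1.0000 Bond=61.8318
(1,1): Delta=0.0531 Bond=15.2244
V0=18.1458

No-arbitrage ⇒ martingale measure with p* = (R−d)/(u−d) = 0.8654.
Terminal payoffs: V(2,0)=40.4052, V(2,1)=18.8044, V(2,2)=20.9132
Node (1,0) S=41.5400: V=(p*·18.8044+(1−p*)·40.4052)/1.07=20.2918; Δ=(18.8044−40.4052)/(47.3556−25.7548)=-1.0000; B=V−Δ·S=61.8318
Node (1,1) S=76.3800: V=(p*·20.9132+(1−p*)·18.8044)/1.07=19.2797; Δ=(20.9132−18.8044)/(87.0732−47.3556)=0.0531; B=V−Δ·S=15.2244
Node (0,0) S=67.0000: V=(p*·19.2797+(1−p*)·20.2918)/1.07=18.1458; Δ=(19.2797−20.2918)/(76.3800−41.5400)=-0.0290; B=V−Δ·S=20.0920
Root portfolio cost Δ·67+B reproduces V0=18.1458.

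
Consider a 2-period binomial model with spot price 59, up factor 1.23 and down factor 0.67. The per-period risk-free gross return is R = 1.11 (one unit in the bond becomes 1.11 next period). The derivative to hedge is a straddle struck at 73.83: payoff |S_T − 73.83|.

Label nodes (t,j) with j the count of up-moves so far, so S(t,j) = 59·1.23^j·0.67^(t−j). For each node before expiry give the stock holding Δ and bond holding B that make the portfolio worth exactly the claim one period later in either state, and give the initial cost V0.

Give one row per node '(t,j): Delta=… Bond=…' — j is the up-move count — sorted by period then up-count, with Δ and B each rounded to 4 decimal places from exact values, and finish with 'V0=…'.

(0,0): Delta=-0.3388 Bond=36.3753
(1,0): Delta=-1.0000 Bond=66.5135
(1,1): Delta=-0.2406 Bond=33.2483
V0=16.3857

Under the risk-neutral measure, an up-move has probability p* = (R−d)/(u−d) = 0.7857 and values discount at R = 1.11.
Terminal values V(2,·): V(2,0)=47.3449, V(2,1)=25.2081, V(2,2)=15.4311
  t=1,j=0: stock 39.5300 → up 48.6219 (V=25.2081), down 26.4851 (V=47.3449). Price 26.9835; hedge Δ=-1.0000, bond B=66.5135.
  t=1,j=1: stock 72.5700 → up 89.2611 (V=15.4311), down 48.6219 (V=25.2081). Price 15.7893; hedge Δ=-0.2406, bond B=33.2483.
  t=0,j=0: stock 59.0000 → up 72.5700 (V=15.7893), down 39.5300 (V=26.9835). Price 16.3857; hedge Δ=-0.3388, bond B=36.3753.
The time-0 hedge costs 16.3857, which is the no-arbitrage price.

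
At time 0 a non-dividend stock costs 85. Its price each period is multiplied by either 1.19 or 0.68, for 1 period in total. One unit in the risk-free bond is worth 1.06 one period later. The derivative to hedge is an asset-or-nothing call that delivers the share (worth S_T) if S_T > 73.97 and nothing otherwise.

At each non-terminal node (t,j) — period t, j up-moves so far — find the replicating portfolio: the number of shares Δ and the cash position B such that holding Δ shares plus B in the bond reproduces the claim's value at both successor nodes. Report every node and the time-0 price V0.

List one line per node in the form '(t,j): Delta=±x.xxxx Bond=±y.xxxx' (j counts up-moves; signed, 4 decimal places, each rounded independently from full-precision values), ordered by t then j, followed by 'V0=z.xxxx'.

(0,0): Delta=2.3333 Bond=-127.2327
V0=71.1006

Since d<R<u, set p* = (R−d)/(u−d) = 0.7451; price each node as the discounted p*-expectation of its children.
Terminal values V(1,·): V(1,0)=0.0000, V(1,1)=101.1500
Node (0,0) S=85.0000: V=(p*·101.1500+(1−p*)·0.0000)/1.06=71.1006; Δ=(101.1500−0.0000)/(101.1500−57.8000)=2.3333; B=V−Δ·S=-127.2327
Self-financing check: at every node Δ·S+B equals the discounted successor values.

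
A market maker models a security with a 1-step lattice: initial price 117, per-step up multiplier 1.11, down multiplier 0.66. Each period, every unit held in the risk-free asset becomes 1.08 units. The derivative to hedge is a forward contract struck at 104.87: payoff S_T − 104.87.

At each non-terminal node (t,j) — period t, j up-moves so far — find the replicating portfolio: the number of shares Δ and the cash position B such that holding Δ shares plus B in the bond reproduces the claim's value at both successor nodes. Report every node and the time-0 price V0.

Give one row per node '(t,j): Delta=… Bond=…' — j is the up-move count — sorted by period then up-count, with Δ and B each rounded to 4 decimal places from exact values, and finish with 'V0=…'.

(0,0): Delta=1.0000 Bond=-97.1019
V0=19.8981

The replicating-portfolio and risk-neutral prices coincide; use p* = (1.08−0.66)/(1.11−0.66) = 0.9333 for the latter.
Payoff layer (t=1): V(1,0)=-27.6500, V(1,1)=25.0000
Node (0,0) S=117.0000: V=(p*·25.0000+(1−p*)·-27.6500)/1.08=19.8981; Δ=(25.0000−-27.6500)/(129.8700−77.2200)=1.0000; B=V−Δ·S=-97.1019
Root portfolio cost Δ·117+B reproduces V0=19.8981.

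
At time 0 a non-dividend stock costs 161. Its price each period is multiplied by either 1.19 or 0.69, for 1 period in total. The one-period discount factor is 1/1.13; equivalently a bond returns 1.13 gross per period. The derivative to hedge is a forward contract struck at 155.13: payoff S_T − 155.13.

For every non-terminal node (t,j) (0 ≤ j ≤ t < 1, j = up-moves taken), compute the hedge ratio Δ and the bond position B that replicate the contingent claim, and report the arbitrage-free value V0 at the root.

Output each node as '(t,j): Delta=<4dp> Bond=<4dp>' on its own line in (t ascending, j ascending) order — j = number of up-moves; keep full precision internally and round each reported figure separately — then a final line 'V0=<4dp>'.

No-arbitrage ⇒ martingale measure with p* = (R−d)/(u−d) = 0.8800.
Payoff layer (t=1): V(1,0)=-44.0400, V(1,1)=36.4600
Node (0,0) S=161.0000: V=(p*·36.4600+(1−p*)·-44.0400)/1.13=23.7168; Δ=(36.4600−-44.0400)/(191.5900−111.0900)=1.0000; B=V−Δ·S=-137.2832
Root portfolio cost Δ·161+B reproduces V0=23.7168.

(0,0): Delta=1.0000 Bond=-137.2832
V0=23.7168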